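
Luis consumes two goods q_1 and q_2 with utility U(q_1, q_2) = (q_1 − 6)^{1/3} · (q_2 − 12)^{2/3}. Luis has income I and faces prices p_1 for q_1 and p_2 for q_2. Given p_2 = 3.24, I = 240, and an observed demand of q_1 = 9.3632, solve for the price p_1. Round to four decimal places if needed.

This is Cobb-Douglas in (q_1−6, q_2−12): tangency gives 1/3·p_2·(q_2−12) = 2/3·p_1·(q_1−6).
Substituting into the budget: q_1* = 6 + 1/3·(I − 6·p_1 − 12·p_2)/p_1, and q_2* = 12 + 2/3·(…)/p_2.
Set q_1* = 9.3632 in the demand function and solve for p_1: p_1 = 12.5.

p_1 = 12.5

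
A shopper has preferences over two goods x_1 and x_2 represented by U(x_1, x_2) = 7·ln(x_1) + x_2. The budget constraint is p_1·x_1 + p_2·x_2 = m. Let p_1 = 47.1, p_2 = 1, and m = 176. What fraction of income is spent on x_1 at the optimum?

So x_1*(p_1,p_2) = 7·p_2/p_1, independent of income; and x_2* = (m − 7·p_2)/p_2.
At the given prices: x_1* = 7·1/47.1 = 0.1486, and x_2* = 169.
Expenditure on x_1: 47.1·0.1486 = 7; share = 0.0398.

share on x_1 = 0.0398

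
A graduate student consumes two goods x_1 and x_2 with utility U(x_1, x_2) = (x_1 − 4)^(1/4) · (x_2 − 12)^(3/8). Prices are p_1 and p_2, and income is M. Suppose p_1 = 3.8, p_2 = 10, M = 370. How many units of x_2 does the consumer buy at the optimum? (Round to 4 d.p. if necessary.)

After buying the subsistence bundle (4, 12), a share 0.4 of the remaining income goes to x_1: x_1* = 4 + 0.4·(M − 4p_1 − 12p_2)/p_1.
Discretionary income = 370 − 4·3.8 − 12·10 = 234.8; x_2* = 12 + 0.6·234.8/10 = 26.088.

x_2* = 26.088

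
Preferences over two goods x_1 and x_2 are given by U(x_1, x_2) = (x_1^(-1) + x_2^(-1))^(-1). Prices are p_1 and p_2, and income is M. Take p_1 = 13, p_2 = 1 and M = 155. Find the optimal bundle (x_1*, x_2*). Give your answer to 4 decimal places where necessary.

x_1* = 9.3342, x_2* = 33.655

Numerically x_2/x_1 = 3.605551, so x_1* = 155/(13 + 1·3.605551) = 9.3342 and x_2* = 3.605551·9.3342 = 33.655.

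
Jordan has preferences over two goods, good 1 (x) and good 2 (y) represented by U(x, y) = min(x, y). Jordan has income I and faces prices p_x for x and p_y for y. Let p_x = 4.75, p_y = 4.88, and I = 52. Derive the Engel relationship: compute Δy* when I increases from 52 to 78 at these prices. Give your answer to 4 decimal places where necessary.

Δy* = 2.6999

With perfect complements, no substitution: consume in ratio x:y = 1:1.
Budget: p_x·x + p_y·x = I, so (p_x + p_y)·x = I.
Demand: x*(p_x,p_y,I) = I/(p_x + p_y), y* = I/(p_x + p_y).
Here 4.75 + 4.88 = 9.63, giving y* = 5.3998.
At I' = 78: y* = 8.0997. Change: 8.0997 − 5.3998 = 2.6999.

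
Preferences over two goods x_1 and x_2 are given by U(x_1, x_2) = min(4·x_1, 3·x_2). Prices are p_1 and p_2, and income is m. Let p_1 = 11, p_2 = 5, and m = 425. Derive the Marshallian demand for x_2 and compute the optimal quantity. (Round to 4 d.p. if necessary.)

x_2* = 32.0755

Here 3·11 + 4·5 = 53, giving x_2* = 32.0755.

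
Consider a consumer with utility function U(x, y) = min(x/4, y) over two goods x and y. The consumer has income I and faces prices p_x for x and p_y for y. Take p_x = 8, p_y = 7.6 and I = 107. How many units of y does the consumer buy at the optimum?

With perfect complements, no substitution: consume in ratio x:y = 4:1.
Budget: p_x·x + p_y·(1/4)·x = I, so (4·p_x + p_y)·x = 4·I.
Demand: x*(p_x,p_y,I) = 4·I/(4·p_x + p_y), y* = I/(4·p_x + p_y).
Here 4·8 + 7.6 = 39.6, giving y* = 2.702.

y* = 2.702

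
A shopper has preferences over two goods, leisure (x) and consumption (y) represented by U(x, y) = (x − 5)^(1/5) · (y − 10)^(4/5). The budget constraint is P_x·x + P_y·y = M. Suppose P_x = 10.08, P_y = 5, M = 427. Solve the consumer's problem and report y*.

After buying the subsistence bundle (5, 10), a share 0.2 of the remaining income goes to x: x* = 5 + 0.2·(M − 5P_x − 10P_y)/P_x.
Discretionary income = 427 − 5·10.08 − 10·5 = 326.6; y* = 10 + 0.8·326.6/5 = 62.256.

y* = 62.256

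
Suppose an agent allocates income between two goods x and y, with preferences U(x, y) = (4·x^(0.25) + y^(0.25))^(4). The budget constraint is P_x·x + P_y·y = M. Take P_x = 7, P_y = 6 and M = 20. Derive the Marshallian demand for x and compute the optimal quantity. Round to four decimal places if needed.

With the ratio pinned down, the budget gives x* = M/(P_x + P_y·(y/x)) and y* = (y/x)·x*.
Numerically y/x = 0.193426, so x* = 20/(7 + 6·0.193426) = 2.4508.

x* = 2.4508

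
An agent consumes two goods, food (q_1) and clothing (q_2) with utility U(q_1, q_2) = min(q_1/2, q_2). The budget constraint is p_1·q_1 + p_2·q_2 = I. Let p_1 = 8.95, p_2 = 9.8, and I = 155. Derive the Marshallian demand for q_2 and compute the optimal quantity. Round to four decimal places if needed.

q_2* = 5.5957

With perfect complements, no substitution: consume in ratio q_1:q_2 = 2:1.
Budget: p_1·q_1 + p_2·(1/2)·q_1 = I, so (2·p_1 + p_2)·q_1 = 2·I.
Demand: q_1*(p_1,p_2,I) = 2·I/(2·p_1 + p_2), q_2* = I/(2·p_1 + p_2).
Here 2·8.95 + 9.8 = 27.7, giving q_2* = 5.5957.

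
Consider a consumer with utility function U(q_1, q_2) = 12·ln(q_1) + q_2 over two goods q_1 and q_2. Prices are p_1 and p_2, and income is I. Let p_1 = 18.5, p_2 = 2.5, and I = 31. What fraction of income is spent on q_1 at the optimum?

share on q_1 = 0.9677

Set MRS = p_1/p_2: (12/q_1)/1 = p_1/p_2.
So q_1*(p_1,p_2) = 12·p_2/p_1, independent of income; and q_2* = (I − 12·p_2)/p_2.
At the given prices: q_1* = 12·2.5/18.5 = 1.6216, and q_2* = 0.4.
Expenditure on q_1: 18.5·1.6216 = 30; share = 0.9677.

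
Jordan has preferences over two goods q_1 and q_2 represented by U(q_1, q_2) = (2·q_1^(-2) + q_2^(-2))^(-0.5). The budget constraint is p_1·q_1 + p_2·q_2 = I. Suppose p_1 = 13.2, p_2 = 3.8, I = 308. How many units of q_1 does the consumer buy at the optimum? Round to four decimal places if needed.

q_1* = 17.3348

MRS = MU_q_1/MU_q_2 = 2·(q_2/q_1)^(3). Set equal to p_1/p_2.
Solve for the ratio: q_2/q_1 = [(1/2)·p_1/p_2]^(1/3).
With the ratio pinned down, the budget gives q_1* = I/(p_1 + p_2·(q_2/q_1)) and q_2* = (q_2/q_1)·q_1*.
Numerically q_2/q_1 = 1.202043, so q_1* = 308/(13.2 + 3.8·1.202043) = 17.3348.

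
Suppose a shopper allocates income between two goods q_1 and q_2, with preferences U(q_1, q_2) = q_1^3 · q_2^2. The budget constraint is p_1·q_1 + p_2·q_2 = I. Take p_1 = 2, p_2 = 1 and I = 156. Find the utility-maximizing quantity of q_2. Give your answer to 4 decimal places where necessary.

Tangency: MRS = (3/2)·q_2/q_1 = p_1/p_2.
So 3·p_2·q_2 = 2·p_1·q_1; combined with the budget, a share 0.6 of income goes to q_1.
Demand: q_1*(p_1,p_2,I) = 0.6·I/p_1 and q_2* = 0.4·I/p_2.
At p_1=2, p_2=1, I=156: q_2* = 0.4·156/1 = 62.4.

q_2* = 62.4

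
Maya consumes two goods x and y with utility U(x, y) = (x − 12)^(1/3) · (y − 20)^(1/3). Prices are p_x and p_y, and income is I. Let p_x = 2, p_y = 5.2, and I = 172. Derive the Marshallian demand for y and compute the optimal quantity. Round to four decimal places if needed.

Let x' = x−12, y' = y−20. MRS = y'/x' = p_x/p_y.
Substituting into the budget: x* = 12 + 0.5·(I − 12·p_x − 20·p_y)/p_x, and y* = 20 + 0.5·(…)/p_y.
Discretionary income = 172 − 12·2 − 20·5.2 = 44; y* = 20 + 0.5·44/5.2 = 24.2308.

y* = 24.2308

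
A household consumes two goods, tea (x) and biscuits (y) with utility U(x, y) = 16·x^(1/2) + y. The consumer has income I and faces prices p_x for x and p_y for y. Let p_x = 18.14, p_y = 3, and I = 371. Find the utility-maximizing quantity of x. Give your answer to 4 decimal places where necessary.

Thus x* = (8·p_y/p_x)² — independent of I — with the rest of income spent on y.
Plugging in: x* = (8·3/18.14)² = 1.7504.

x* = 1.7504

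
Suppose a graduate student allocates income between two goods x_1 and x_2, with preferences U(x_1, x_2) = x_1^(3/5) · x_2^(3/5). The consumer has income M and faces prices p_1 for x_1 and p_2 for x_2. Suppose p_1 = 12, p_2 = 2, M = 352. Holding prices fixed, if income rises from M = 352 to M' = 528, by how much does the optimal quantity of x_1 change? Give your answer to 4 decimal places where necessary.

Δx_1* = 7.3333

Tangency: MRS = x_2/x_1 = p_1/p_2.
So 0.6·p_2·x_2 = 0.6·p_1·x_1; combined with the budget, a share 0.5 of income goes to x_1.
Demand: x_1*(p_1,p_2,M) = 0.5·M/p_1 and x_2* = 0.5·M/p_2.
At p_1=12, p_2=2, M=352: x_1* = 0.5·352/12 = 14.6667.
At M' = 528: x_1* = 22. Change: 22 − 14.6667 = 7.3333.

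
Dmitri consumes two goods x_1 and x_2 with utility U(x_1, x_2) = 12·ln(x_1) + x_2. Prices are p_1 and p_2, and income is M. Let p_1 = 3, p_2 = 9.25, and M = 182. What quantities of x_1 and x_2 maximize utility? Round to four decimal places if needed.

x_1* = 37, x_2* = 7.6757

Set MRS = p_1/p_2: (12/x_1)/1 = p_1/p_2.
So x_1*(p_1,p_2) = 12·p_2/p_1, independent of income; and x_2* = (M − 12·p_2)/p_2.
At the given prices: x_1* = 12·9.25/3 = 37, and x_2* = 7.6757.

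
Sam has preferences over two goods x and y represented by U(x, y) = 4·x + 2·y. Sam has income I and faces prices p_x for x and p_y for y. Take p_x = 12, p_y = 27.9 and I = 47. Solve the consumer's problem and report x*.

Perfect substitutes: compare marginal utility per dollar. 4/p_x vs 2/p_y → 0.3333 vs 0.0717.
x gives more utility per dollar, so spend all income on x: x* = I/p_x, y* = 0.
Numerically: x* = 3.9167, y* = 0.

x* = 3.9167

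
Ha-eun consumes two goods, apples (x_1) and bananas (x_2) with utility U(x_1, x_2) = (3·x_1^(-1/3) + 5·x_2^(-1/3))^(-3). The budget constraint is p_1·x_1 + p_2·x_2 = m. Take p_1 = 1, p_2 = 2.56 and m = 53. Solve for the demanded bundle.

x_1* = 18.5611, x_2* = 13.4527

From the CES first-order condition, (3/5)·(x_2/x_1)^(4/3) = p_1/p_2.
Solve for the ratio: x_2/x_1 = [(5/3)·p_1/p_2]^(0.75).
With the ratio pinned down, the budget gives x_1* = m/(p_1 + p_2·(x_2/x_1)) and x_2* = (x_2/x_1)·x_1*.
Numerically x_2/x_1 = 0.724781, so x_1* = 53/(1 + 2.56·0.724781) = 18.5611 and x_2* = 0.724781·18.5611 = 13.4527.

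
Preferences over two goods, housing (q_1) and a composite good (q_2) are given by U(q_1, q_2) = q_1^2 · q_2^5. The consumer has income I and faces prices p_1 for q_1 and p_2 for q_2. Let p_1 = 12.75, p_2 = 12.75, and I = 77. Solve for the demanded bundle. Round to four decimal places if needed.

q_1* = 1.7255, q_2* = 4.3137

Tangency: MRS = (2/5)·q_2/q_1 = p_1/p_2.
So 2·p_2·q_2 = 5·p_1·q_1; combined with the budget, a share 2/7 of income goes to q_1.
Demand: q_1*(p_1,p_2,I) = 2/7·I/p_1 and q_2* = 5/7·I/p_2.
At p_1=12.75, p_2=12.75, I=77: q_1* = 2/7·77/12.75 = 1.7255, q_2* = 4.3137.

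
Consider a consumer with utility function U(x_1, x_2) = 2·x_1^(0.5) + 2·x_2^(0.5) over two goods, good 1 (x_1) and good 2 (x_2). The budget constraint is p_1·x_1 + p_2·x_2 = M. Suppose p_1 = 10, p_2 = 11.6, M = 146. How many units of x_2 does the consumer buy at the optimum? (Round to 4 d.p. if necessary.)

x_2* = 5.8269

Numerically x_2/x_1 = 0.743163, so x_1* = 146/(10 + 11.6·0.743163) = 7.8407 and x_2* = 0.743163·7.8407 = 5.8269.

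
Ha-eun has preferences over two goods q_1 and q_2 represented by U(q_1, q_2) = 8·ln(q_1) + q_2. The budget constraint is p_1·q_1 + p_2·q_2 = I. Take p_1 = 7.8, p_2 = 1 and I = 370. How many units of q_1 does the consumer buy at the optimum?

q_1* = 1.0256

MU_q_1 = 8/q_1, MU_q_2 = 1. Tangency: 8/q_1 = p_1/p_2.
So q_1*(p_1,p_2) = 8·p_2/p_1, independent of income; and q_2* = (I − 8·p_2)/p_2.
At the given prices: q_1* = 8·1/7.8 = 1.0256.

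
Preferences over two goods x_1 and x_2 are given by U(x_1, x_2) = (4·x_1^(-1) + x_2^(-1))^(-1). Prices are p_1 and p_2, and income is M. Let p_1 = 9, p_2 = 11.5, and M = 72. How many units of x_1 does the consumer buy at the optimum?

MU_x_1 ∝ 4·x_1^(-2), MU_x_2 ∝ x_2^(-2), so MRS = 4·(x_2/x_1)^(2) = p_1/p_2.
Solve for the ratio: x_2/x_1 = [(1/4)·p_1/p_2]^(0.5).
With the ratio pinned down, the budget gives x_1* = M/(p_1 + p_2·(x_2/x_1)) and x_2* = (x_2/x_1)·x_1*.
Numerically x_2/x_1 = 0.442326, so x_1* = 72/(9 + 11.5·0.442326) = 5.1112.

x_1* = 5.1112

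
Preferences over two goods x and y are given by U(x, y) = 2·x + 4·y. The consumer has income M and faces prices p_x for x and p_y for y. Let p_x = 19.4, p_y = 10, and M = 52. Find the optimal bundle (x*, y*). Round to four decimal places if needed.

x* = 0, y* = 5.2

y gives more utility per dollar, so spend all income on y: y* = M/p_y, x* = 0.
Numerically: x* = 0, y* = 5.2.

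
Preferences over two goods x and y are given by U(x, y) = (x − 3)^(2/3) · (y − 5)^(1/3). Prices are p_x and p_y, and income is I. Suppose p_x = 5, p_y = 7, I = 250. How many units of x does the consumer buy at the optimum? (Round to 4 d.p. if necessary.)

x* = 29.6667

MRS = 2·(y−5)/(x−3). Tangency with p_x/p_y gives y−5 = (1/2)·(p_x/p_y)·(x−3).
After buying the subsistence bundle (3, 5), a share 2/3 of the remaining income goes to x: x* = 3 + 2/3·(I − 3p_x − 5p_y)/p_x.
Discretionary income = 250 − 3·5 − 5·7 = 200; x* = 3 + 2/3·200/5 = 29.6667.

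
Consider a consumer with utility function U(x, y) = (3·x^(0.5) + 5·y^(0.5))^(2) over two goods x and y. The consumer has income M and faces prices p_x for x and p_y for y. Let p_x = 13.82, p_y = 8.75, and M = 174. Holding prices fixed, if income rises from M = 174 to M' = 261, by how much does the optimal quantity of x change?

Δx* = 1.1685

From the CES first-order condition, (3/5)·(y/x)^(0.5) = p_x/p_y.
Hence y/x = ((5/3)·p_x/p_y)^(1/(0.5)), i.e. raised to the 2 power.
Substitute y = (y/x)·x into the budget: x* = M/(p_x + p_y·(y/x)).
Numerically y/x = 6.929429, so x* = 174/(13.82 + 8.75·6.929429) = 2.3371.
At M' = 261: x* = 3.5056. Change: 3.5056 − 2.3371 = 1.1685.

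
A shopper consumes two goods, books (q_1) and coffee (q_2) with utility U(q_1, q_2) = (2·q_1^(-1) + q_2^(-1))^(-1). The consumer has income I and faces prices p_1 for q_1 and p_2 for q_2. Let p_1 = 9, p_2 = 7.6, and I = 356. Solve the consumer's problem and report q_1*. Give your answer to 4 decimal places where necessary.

q_1* = 23.9762

MU_q_1 ∝ 2·q_1^(-2), MU_q_2 ∝ q_2^(-2), so MRS = 2·(q_2/q_1)^(2) = p_1/p_2.
Hence q_2/q_1 = ((1/2)·p_1/p_2)^(1/(2)), i.e. raised to the 0.5 power.
Substitute q_2 = (q_2/q_1)·q_1 into the budget: q_1* = I/(p_1 + p_2·(q_2/q_1)).
Numerically q_2/q_1 = 0.769484, so q_1* = 356/(9 + 7.6·0.769484) = 23.9762.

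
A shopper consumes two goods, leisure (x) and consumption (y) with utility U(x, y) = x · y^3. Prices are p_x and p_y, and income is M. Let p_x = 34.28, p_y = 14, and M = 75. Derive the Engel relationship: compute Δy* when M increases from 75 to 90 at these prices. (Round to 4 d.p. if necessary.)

MU_x/MU_y = (y)/(3·x); tangency sets this equal to p_x/p_y.
So p_y·y = 3·p_x·x; combined with the budget, a share 0.25 of income goes to x.
Demand: x*(p_x,p_y,M) = 0.25·M/p_x and y* = 0.75·M/p_y.
At p_x=34.28, p_y=14, M=75: y* = 0.75·75/14 = 4.0179.
At M' = 90: y* = 4.8214. Change: 4.8214 − 4.0179 = 0.8036.

Δy* = 0.8036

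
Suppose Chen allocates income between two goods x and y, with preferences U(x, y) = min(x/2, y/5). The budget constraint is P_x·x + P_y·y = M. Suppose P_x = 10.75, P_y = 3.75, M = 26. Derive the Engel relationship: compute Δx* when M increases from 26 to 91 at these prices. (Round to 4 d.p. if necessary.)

Leontief preferences: the optimum is at the kink where x/2 = y/5, i.e. y = (5/2)·x.
Budget: P_x·x + P_y·(5/2)·x = M, so (2·P_x + 5·P_y)·x = 2·M.
Demand: x*(P_x,P_y,M) = 2·M/(2·P_x + 5·P_y), y* = 5·M/(2·P_x + 5·P_y).
Here 2·10.75 + 5·3.75 = 40.25, giving x* = 1.2919.
At M' = 91: x* = 4.5217. Change: 4.5217 − 1.2919 = 3.2298.

Δx* = 3.2298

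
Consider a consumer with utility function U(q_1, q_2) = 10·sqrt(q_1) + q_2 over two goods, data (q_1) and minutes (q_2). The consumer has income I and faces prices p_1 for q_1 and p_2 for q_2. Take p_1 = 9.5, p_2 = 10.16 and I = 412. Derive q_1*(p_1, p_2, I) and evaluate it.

Plugging in: q_1* = (5·10.16/9.5)² = 28.5943.

q_1* = 28.5943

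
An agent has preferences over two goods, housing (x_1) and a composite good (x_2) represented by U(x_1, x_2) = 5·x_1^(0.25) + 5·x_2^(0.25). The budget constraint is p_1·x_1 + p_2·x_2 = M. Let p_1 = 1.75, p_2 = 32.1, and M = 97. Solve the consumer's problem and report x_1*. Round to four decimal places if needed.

x_1* = 40.1895

From the CES first-order condition, (x_2/x_1)^(0.75) = p_1/p_2.
Hence x_2/x_1 = (p_1/p_2)^(1/(0.75)), i.e. raised to the 4/3 power.
With the ratio pinned down, the budget gives x_1* = M/(p_1 + p_2·(x_2/x_1)) and x_2* = (x_2/x_1)·x_1*.
Numerically x_2/x_1 = 0.020672, so x_1* = 97/(1.75 + 32.1·0.020672) = 40.1895.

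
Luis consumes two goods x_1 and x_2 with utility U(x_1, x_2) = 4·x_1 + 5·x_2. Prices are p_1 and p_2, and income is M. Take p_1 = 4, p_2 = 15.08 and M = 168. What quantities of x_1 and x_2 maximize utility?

Perfect substitutes: compare marginal utility per dollar. 4/p_1 vs 5/p_2 → 1 vs 0.3316.
x_1 gives more utility per dollar, so spend all income on x_1: x_1* = M/p_1, x_2* = 0.
Numerically: x_1* = 42, x_2* = 0.

x_1* = 42, x_2* = 0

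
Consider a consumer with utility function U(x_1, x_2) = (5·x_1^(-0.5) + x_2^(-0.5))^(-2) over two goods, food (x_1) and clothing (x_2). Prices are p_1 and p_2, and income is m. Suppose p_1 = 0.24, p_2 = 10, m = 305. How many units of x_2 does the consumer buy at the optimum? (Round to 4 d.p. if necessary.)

x_2* = 16.5452

MRS = MU_x_1/MU_x_2 = 5·(x_2/x_1)^(1.5). Set equal to p_1/p_2.
Hence x_2/x_1 = ((1/5)·p_1/p_2)^(1/(1.5)), i.e. raised to the 2/3 power.
With the ratio pinned down, the budget gives x_1* = m/(p_1 + p_2·(x_2/x_1)) and x_2* = (x_2/x_1)·x_1*.
Numerically x_2/x_1 = 0.028455, so x_1* = 305/(0.24 + 10·0.028455) = 581.4491 and x_2* = 0.028455·581.4491 = 16.5452.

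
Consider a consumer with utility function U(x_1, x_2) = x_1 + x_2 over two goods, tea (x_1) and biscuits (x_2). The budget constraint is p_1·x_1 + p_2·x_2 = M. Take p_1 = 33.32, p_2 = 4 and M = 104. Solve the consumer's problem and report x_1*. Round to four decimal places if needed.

Linear utility — the consumer picks whichever good has higher MU/price: 1/33.32 = 0.03 vs 1/4 = 0.25.
x_2 gives more utility per dollar, so spend all income on x_2: x_2* = M/p_2, x_1* = 0.
Numerically: x_1* = 0, x_2* = 26.

x_1* = 0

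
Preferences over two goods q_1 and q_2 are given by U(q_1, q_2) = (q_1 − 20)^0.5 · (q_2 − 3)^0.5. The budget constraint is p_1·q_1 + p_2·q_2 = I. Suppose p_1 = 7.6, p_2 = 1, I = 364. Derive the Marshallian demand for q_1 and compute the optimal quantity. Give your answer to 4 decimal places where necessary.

Substituting into the budget: q_1* = 20 + 0.5·(I − 20·p_1 − 3·p_2)/p_1, and q_2* = 3 + 0.5·(…)/p_2.
Discretionary income = 364 − 20·7.6 − 3·1 = 209; q_1* = 20 + 0.5·209/7.6 = 33.75.

q_1* = 33.75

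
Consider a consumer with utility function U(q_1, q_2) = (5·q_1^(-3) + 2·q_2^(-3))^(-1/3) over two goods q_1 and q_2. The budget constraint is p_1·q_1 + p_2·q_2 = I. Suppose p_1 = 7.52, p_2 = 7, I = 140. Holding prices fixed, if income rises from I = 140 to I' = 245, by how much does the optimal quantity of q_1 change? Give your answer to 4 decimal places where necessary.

MRS = MU_q_1/MU_q_2 = (5/2)·(q_2/q_1)^(4). Set equal to p_1/p_2.
Solve for the ratio: q_2/q_1 = [(2/5)·p_1/p_2]^(0.25).
Substitute q_2 = (q_2/q_1)·q_1 into the budget: q_1* = I/(p_1 + p_2·(q_2/q_1)).
Numerically q_2/q_1 = 0.809646, so q_1* = 140/(7.52 + 7·0.809646) = 10.6161.
At I' = 245: q_1* = 18.5782. Change: 18.5782 − 10.6161 = 7.9621.

Δq_1* = 7.9621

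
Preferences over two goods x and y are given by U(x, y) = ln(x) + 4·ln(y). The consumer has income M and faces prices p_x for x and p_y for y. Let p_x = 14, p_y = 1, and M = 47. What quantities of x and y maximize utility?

MU_x/MU_y = (y)/(4·x); tangency sets this equal to p_x/p_y.
Rearranging, p_y·y = 4·p_x·x. Substituting into the budget gives p_x·x·(1 + 4) = M.
Demand: x*(p_x,p_y,M) = 0.2·M/p_x and y* = 0.8·M/p_y.
At p_x=14, p_y=1, M=47: x* = 0.2·47/14 = 0.6714, y* = 37.6.

x* = 0.6714, y* = 37.6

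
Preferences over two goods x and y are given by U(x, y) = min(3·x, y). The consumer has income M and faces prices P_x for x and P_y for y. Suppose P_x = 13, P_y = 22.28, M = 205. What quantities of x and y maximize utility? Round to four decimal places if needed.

With perfect complements, no substitution: consume in ratio x:y = 1:3.
Budget: P_x·x + P_y·3·x = M, so (P_x + 3·P_y)·x = M.
Demand: x*(P_x,P_y,M) = M/(P_x + 3·P_y), y* = 3·M/(P_x + 3·P_y).
Here 13 + 3·22.28 = 79.84, giving x* = 2.5676 and y* = 7.7029.

x* = 2.5676, y* = 7.7029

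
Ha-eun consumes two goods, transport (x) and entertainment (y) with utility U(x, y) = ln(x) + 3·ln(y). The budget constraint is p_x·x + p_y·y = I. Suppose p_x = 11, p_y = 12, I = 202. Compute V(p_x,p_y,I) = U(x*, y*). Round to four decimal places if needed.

MU_x/MU_y = (y)/(3·x); tangency sets this equal to p_x/p_y.
Rearranging, p_y·y = 3·p_x·x. Substituting into the budget gives p_x·x·(1 + 3) = I.
Demand: x*(p_x,p_y,I) = 0.25·I/p_x and y* = 0.75·I/p_y.
At p_x=11, p_y=12, I=202: x* = 0.25·202/11 = 4.5909, y* = 12.625.
Utility at the optimum: U(4.5909, 12.625) = 9.1311.

V = 9.1311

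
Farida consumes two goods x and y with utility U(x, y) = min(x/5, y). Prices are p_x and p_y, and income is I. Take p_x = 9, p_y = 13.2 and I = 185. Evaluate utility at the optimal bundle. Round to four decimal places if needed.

V = 3.1787

Demand: x*(p_x,p_y,I) = 5·I/(5·p_x + p_y), y* = I/(5·p_x + p_y).
Here 5·9 + 13.2 = 58.2, giving x* = 15.8935 and y* = 3.1787.
Utility at the optimum: U(15.8935, 3.1787) = 3.1787.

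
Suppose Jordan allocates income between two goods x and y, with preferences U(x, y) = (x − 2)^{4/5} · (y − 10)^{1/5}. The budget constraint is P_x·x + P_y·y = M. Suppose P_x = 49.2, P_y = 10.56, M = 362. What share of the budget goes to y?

After buying the subsistence bundle (2, 10), a share 0.8 of the remaining income goes to x: x* = 2 + 0.8·(M − 2P_x − 10P_y)/P_x.
Discretionary income = 362 − 2·49.2 − 10·10.56 = 158; x* = 2 + 0.8·158/49.2 = 4.5691; y* = 10 + 0.2·158/10.56 = 12.9924.
Expenditure on y: 10.56·12.9924 = 137.2; share = 0.379.

share on y = 0.379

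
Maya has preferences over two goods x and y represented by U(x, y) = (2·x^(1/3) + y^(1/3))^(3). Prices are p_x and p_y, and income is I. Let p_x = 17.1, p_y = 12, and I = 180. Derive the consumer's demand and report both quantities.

From the CES first-order condition, 2·(y/x)^(2/3) = p_x/p_y.
Hence y/x = ((1/2)·p_x/p_y)^(1/(2/3)), i.e. raised to the 1.5 power.
Substitute y = (y/x)·x into the budget: x* = I/(p_x + p_y·(y/x)).
Numerically y/x = 0.601419, so x* = 180/(17.1 + 12·0.601419) = 7.4022 and y* = 0.601419·7.4022 = 4.4518.

x* = 7.4022, y* = 4.4518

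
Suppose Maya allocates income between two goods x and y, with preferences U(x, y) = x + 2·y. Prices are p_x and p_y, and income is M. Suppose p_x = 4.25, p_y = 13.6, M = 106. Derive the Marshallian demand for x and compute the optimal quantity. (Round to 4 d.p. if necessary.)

x* = 24.9412

Linear utility — the consumer picks whichever good has higher MU/price: 1/4.25 = 0.2353 vs 2/13.6 = 0.1471.
x gives more utility per dollar, so spend all income on x: x* = M/p_x, y* = 0.
Numerically: x* = 24.9412, y* = 0.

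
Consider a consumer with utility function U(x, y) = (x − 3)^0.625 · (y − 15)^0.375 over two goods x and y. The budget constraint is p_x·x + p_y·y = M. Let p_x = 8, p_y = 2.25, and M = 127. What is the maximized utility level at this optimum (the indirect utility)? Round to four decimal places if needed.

V = 7.188

Let x' = x−3, y' = y−15. MRS = (5/3)·y'/x' = p_x/p_y.
Substituting into the budget: x* = 3 + 0.625·(M − 3·p_x − 15·p_y)/p_x, and y* = 15 + 0.375·(…)/p_y.
Discretionary income = 127 − 3·8 − 15·2.25 = 69.25; x* = 3 + 0.625·69.25/8 = 8.4102; y* = 15 + 0.375·69.25/2.25 = 26.5417.
Utility at the optimum: U(8.4102, 26.5417) = 7.188.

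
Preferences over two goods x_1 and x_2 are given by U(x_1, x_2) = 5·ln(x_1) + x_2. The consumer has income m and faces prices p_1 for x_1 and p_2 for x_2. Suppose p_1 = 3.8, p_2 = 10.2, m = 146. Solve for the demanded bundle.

x_1* = 13.4211, x_2* = 9.3137

So x_1*(p_1,p_2) = 5·p_2/p_1, independent of income; and x_2* = (m − 5·p_2)/p_2.
At the given prices: x_1* = 5·10.2/3.8 = 13.4211, and x_2* = 9.3137.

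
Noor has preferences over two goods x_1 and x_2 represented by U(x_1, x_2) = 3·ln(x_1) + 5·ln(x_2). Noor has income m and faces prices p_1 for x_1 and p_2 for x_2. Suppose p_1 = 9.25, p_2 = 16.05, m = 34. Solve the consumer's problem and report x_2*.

x_2* = 1.324

Demand: x_1*(p_1,p_2,m) = 0.375·m/p_1 and x_2* = 0.625·m/p_2.
At p_1=9.25, p_2=16.05, m=34: x_2* = 0.625·34/16.05 = 1.324.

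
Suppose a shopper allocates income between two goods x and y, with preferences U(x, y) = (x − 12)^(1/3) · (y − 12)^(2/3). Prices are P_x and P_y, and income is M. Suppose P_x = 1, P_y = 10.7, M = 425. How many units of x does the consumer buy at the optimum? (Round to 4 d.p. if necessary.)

x* = 106.8667

Substituting into the budget: x* = 12 + 1/3·(M − 12·P_x − 12·P_y)/P_x, and y* = 12 + 2/3·(…)/P_y.
Discretionary income = 425 − 12·1 − 12·10.7 = 284.6; x* = 12 + 1/3·284.6/1 = 106.8667.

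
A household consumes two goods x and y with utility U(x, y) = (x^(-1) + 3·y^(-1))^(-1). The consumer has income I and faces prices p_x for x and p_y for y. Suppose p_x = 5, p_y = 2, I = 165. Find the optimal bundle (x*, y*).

MRS = MU_x/MU_y = (1/3)·(y/x)^(2). Set equal to p_x/p_y.
Solve for the ratio: y/x = [3·p_x/p_y]^(0.5).
With the ratio pinned down, the budget gives x* = I/(p_x + p_y·(y/x)) and y* = (y/x)·x*.
Numerically y/x = 2.738613, so x* = 165/(5 + 2·2.738613) = 15.7484 and y* = 2.738613·15.7484 = 43.1289.

x* = 15.7484, y* = 43.1289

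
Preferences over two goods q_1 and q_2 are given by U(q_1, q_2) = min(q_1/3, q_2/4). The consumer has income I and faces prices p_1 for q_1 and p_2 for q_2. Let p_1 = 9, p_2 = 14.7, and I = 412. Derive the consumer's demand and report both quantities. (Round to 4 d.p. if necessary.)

q_1* = 14.4056, q_2* = 19.2075

Leontief preferences: the optimum is at the kink where q_1/3 = q_2/4, i.e. q_2 = (4/3)·q_1.
Budget: p_1·q_1 + p_2·(4/3)·q_1 = I, so (3·p_1 + 4·p_2)·q_1 = 3·I.
Demand: q_1*(p_1,p_2,I) = 3·I/(3·p_1 + 4·p_2), q_2* = 4·I/(3·p_1 + 4·p_2).
Here 3·9 + 4·14.7 = 85.8, giving q_1* = 14.4056 and q_2* = 19.2075.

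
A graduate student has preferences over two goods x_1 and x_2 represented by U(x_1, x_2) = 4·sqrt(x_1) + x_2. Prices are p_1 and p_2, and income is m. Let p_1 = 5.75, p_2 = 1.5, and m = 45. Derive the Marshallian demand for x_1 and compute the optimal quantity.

x_1* = 0.2722

Set MRS = p_1/p_2: 2·x_1^(−1/2) = p_1/p_2.
Thus x_1* = (2·p_2/p_1)² — independent of m — with the rest of income spent on x_2.
Plugging in: x_1* = (2·1.5/5.75)² = 0.2722.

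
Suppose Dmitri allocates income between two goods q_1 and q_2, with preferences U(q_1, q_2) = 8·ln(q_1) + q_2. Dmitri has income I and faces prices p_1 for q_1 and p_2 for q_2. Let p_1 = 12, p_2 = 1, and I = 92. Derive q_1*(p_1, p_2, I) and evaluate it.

MU_q_1 = 8/q_1, MU_q_2 = 1. Tangency: 8/q_1 = p_1/p_2.
So q_1*(p_1,p_2) = 8·p_2/p_1, independent of income; and q_2* = (I − 8·p_2)/p_2.
At the given prices: q_1* = 8·1/12 = 0.6667.

q_1* = 0.6667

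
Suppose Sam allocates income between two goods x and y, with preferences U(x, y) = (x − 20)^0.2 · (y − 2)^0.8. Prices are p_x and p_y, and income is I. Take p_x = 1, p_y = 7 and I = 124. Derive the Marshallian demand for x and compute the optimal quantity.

x* = 38

Let x' = x−20, y' = y−2. MRS = (1/4)·y'/x' = p_x/p_y.
After buying the subsistence bundle (20, 2), a share 0.2 of the remaining income goes to x: x* = 20 + 0.2·(I − 20p_x − 2p_y)/p_x.
Discretionary income = 124 − 20·1 − 2·7 = 90; x* = 20 + 0.2·90/1 = 38.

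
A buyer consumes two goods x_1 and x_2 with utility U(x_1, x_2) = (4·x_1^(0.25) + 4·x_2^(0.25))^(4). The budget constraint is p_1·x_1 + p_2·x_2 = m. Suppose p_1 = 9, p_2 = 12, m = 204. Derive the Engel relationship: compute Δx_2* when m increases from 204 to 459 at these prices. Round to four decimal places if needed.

Δx_2* = 10.116

With the ratio pinned down, the budget gives x_1* = m/(p_1 + p_2·(x_2/x_1)) and x_2* = (x_2/x_1)·x_1*.
Numerically x_2/x_1 = 0.68142, so x_1* = 204/(9 + 12·0.68142) = 11.8763 and x_2* = 0.68142·11.8763 = 8.0928.
At m' = 459: x_2* = 18.2087. Change: 18.2087 − 8.0928 = 10.116.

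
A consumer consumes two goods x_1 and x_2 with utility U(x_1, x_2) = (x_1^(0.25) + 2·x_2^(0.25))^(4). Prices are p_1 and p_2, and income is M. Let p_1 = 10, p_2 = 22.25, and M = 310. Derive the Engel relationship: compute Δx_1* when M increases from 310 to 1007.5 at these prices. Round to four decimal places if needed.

MU_x_1 ∝ x_1^(-0.75), MU_x_2 ∝ 2·x_2^(-0.75), so MRS = (1/2)·(x_2/x_1)^(0.75) = p_1/p_2.
Solve for the ratio: x_2/x_1 = [2·p_1/p_2]^(4/3).
Substitute x_2 = (x_2/x_1)·x_1 into the budget: x_1* = M/(p_1 + p_2·(x_2/x_1)).
Numerically x_2/x_1 = 0.867494, so x_1* = 310/(10 + 22.25·0.867494) = 10.5796.
At M' = 1007.5: x_1* = 34.3836. Change: 34.3836 − 10.5796 = 23.804.

Δx_1* = 23.804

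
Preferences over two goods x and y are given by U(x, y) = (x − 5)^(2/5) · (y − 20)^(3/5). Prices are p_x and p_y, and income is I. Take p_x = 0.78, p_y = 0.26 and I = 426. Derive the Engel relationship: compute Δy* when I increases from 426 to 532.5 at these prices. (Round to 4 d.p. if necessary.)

Discretionary income = 426 − 5·0.78 − 20·0.26 = 416.9; y* = 20 + 0.6·416.9/0.26 = 982.0769.
At I' = 532.5: y* = 1227.8462. Change: 1227.8462 − 982.0769 = 245.7692.

Δy* = 245.7692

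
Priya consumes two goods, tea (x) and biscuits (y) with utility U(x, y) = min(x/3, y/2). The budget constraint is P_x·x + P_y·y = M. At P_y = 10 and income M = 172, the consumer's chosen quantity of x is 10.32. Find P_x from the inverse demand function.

Leontief preferences: the optimum is at the kink where x/3 = y/2, i.e. y = (2/3)·x.
Budget: P_x·x + P_y·(2/3)·x = M, so (3·P_x + 2·P_y)·x = 3·M.
Demand: x*(P_x,P_y,M) = 3·M/(3·P_x + 2·P_y), y* = 2·M/(3·P_x + 2·P_y).
Set x* = 10.32 in the demand function and solve for P_x: P_x = 10.

P_x = 10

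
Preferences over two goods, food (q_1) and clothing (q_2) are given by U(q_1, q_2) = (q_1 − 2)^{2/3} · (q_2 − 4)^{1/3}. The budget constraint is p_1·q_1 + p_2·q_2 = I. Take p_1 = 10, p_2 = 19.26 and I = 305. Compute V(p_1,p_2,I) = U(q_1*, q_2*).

V = 8.8442

Let q_1' = q_1−2, q_2' = q_2−4. MRS = 2·q_2'/q_1' = p_1/p_2.
Substituting into the budget: q_1* = 2 + 2/3·(I − 2·p_1 − 4·p_2)/p_1, and q_2* = 4 + 1/3·(…)/p_2.
Discretionary income = 305 − 2·10 − 4·19.26 = 207.96; q_1* = 2 + 2/3·207.96/10 = 15.864; q_2* = 4 + 1/3·207.96/19.26 = 7.5992.
Utility at the optimum: U(15.864, 7.5992) = 8.8442.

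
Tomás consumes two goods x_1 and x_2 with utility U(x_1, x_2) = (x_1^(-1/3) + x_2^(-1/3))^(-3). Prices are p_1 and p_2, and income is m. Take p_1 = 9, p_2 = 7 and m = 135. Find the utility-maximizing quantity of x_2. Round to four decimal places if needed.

x_2* = 9.34

From the CES first-order condition, (x_2/x_1)^(4/3) = p_1/p_2.
Hence x_2/x_1 = (p_1/p_2)^(1/(4/3)), i.e. raised to the 0.75 power.
Substitute x_2 = (x_2/x_1)·x_1 into the budget: x_1* = m/(p_1 + p_2·(x_2/x_1)).
Numerically x_2/x_1 = 1.20742, so x_1* = 135/(9 + 7·1.20742) = 7.7355 and x_2* = 1.20742·7.7355 = 9.34.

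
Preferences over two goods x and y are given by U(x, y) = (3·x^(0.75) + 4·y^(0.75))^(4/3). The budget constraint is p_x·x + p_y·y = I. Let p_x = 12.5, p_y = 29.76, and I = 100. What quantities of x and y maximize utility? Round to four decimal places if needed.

MU_x ∝ 3·x^(-0.25), MU_y ∝ 4·y^(-0.25), so MRS = (3/4)·(y/x)^(0.25) = p_x/p_y.
Solve for the ratio: y/x = [(4/3)·p_x/p_y]^(4).
With the ratio pinned down, the budget gives x* = I/(p_x + p_y·(y/x)) and y* = (y/x)·x*.
Numerically y/x = 0.09837, so x* = 100/(12.5 + 29.76·0.09837) = 6.4819 and y* = 0.09837·6.4819 = 0.6376.

x* = 6.4819, y* = 0.6376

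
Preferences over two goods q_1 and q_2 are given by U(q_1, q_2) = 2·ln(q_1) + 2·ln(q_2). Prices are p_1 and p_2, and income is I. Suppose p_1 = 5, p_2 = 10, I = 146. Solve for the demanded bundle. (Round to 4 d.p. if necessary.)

q_1* = 14.6, q_2* = 7.3

Tangency: MRS = q_2/q_1 = p_1/p_2.
Rearranging, p_2·q_2 = p_1·q_1. Substituting into the budget gives p_1·q_1·(1 + 1) = I.
Demand: q_1*(p_1,p_2,I) = 0.5·I/p_1 and q_2* = 0.5·I/p_2.
At p_1=5, p_2=10, I=146: q_1* = 0.5·146/5 = 14.6, q_2* = 7.3.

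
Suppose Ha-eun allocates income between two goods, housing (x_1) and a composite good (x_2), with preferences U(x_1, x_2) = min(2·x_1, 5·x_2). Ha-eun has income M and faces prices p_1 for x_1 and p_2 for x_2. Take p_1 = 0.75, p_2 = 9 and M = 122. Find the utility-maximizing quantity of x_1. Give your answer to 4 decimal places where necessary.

Demand: x_1*(p_1,p_2,M) = 5·M/(5·p_1 + 2·p_2), x_2* = 2·M/(5·p_1 + 2·p_2).
Here 5·0.75 + 2·9 = 21.75, giving x_1* = 28.046.

x_1* = 28.046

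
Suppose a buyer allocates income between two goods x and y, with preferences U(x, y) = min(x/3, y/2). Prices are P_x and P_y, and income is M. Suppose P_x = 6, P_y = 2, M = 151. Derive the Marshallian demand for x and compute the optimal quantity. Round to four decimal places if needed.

x* = 20.5909

Leontief preferences: the optimum is at the kink where x/3 = y/2, i.e. y = (2/3)·x.
Budget: P_x·x + P_y·(2/3)·x = M, so (3·P_x + 2·P_y)·x = 3·M.
Demand: x*(P_x,P_y,M) = 3·M/(3·P_x + 2·P_y), y* = 2·M/(3·P_x + 2·P_y).
Here 3·6 + 2·2 = 22, giving x* = 20.5909.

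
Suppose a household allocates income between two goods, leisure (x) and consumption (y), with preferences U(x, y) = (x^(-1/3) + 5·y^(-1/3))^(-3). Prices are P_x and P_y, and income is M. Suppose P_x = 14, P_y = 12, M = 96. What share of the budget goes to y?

Numerically y/x = 3.75351, so x* = 96/(14 + 12·3.75351) = 1.626 and y* = 3.75351·1.626 = 6.103.
Expenditure on y: 12·6.103 = 73.2366; share = 0.7629.

share on y = 0.7629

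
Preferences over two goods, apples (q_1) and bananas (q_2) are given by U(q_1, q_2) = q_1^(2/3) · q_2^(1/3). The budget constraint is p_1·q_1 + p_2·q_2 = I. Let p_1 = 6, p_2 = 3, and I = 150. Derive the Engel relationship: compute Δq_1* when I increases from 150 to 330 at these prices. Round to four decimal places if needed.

Δq_1* = 20

The MRS is 2·q_2/q_1. Set MRS = p_1/p_2.
So 2/3·p_2·q_2 = 1/3·p_1·q_1; combined with the budget, a share 2/3 of income goes to q_1.
Demand: q_1*(p_1,p_2,I) = 2/3·I/p_1 and q_2* = 1/3·I/p_2.
At p_1=6, p_2=3, I=150: q_1* = 2/3·150/6 = 16.6667.
At I' = 330: q_1* = 36.6667. Change: 36.6667 − 16.6667 = 20.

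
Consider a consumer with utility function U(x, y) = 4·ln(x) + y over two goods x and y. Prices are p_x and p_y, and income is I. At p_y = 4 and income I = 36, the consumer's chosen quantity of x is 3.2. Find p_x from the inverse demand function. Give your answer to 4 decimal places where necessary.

p_x = 5

Set MRS = p_x/p_y: (4/x)/1 = p_x/p_y.
So x*(p_x,p_y) = 4·p_y/p_x, independent of income; and y* = (I − 4·p_y)/p_y.
Set x* = 3.2 in the demand function and solve for p_x: p_x = 5.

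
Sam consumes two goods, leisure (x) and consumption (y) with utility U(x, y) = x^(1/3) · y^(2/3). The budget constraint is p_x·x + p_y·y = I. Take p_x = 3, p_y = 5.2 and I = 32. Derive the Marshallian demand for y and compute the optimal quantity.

The MRS is (1/2)·y/x. Set MRS = p_x/p_y.
Rearranging, p_y·y = 2·p_x·x. Substituting into the budget gives p_x·x·(1 + 2) = I.
Demand: x*(p_x,p_y,I) = 1/3·I/p_x and y* = 2/3·I/p_y.
At p_x=3, p_y=5.2, I=32: y* = 2/3·32/5.2 = 4.1026.

y* = 4.1026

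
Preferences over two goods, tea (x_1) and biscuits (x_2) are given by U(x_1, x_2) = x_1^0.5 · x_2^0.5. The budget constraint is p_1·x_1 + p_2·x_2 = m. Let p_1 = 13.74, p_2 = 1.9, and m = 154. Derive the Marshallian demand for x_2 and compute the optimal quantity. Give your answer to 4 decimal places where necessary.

The MRS is x_2/x_1. Set MRS = p_1/p_2.
So 0.5·p_2·x_2 = 0.5·p_1·x_1; combined with the budget, a share 0.5 of income goes to x_1.
Demand: x_1*(p_1,p_2,m) = 0.5·m/p_1 and x_2* = 0.5·m/p_2.
At p_1=13.74, p_2=1.9, m=154: x_2* = 0.5·154/1.9 = 40.5263.

x_2* = 40.5263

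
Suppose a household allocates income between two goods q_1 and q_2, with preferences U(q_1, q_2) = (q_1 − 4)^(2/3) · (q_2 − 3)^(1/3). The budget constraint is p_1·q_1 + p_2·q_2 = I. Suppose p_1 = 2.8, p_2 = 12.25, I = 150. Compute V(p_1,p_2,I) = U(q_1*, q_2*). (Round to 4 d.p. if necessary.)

V = 11.7913

This is Cobb-Douglas in (q_1−4, q_2−3): tangency gives 2/3·p_2·(q_2−3) = 1/3·p_1·(q_1−4).
After buying the subsistence bundle (4, 3), a share 2/3 of the remaining income goes to q_1: q_1* = 4 + 2/3·(I − 4p_1 − 3p_2)/p_1.
Discretionary income = 150 − 4·2.8 − 3·12.25 = 102.05; q_1* = 4 + 2/3·102.05/2.8 = 28.2976; q_2* = 3 + 1/3·102.05/12.25 = 5.7769.
Utility at the optimum: U(28.2976, 5.7769) = 11.7913.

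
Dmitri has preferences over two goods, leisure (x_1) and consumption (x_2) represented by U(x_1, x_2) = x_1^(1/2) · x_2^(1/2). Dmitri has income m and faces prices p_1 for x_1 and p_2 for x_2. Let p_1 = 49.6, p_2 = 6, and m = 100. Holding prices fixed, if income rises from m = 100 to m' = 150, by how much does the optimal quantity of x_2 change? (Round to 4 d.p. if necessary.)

The MRS is x_2/x_1. Set MRS = p_1/p_2.
So 0.5·p_2·x_2 = 0.5·p_1·x_1; combined with the budget, a share 0.5 of income goes to x_1.
Demand: x_1*(p_1,p_2,m) = 0.5·m/p_1 and x_2* = 0.5·m/p_2.
At p_1=49.6, p_2=6, m=100: x_2* = 0.5·100/6 = 8.3333.
At m' = 150: x_2* = 12.5. Change: 12.5 − 8.3333 = 4.1667.

Δx_2* = 4.1667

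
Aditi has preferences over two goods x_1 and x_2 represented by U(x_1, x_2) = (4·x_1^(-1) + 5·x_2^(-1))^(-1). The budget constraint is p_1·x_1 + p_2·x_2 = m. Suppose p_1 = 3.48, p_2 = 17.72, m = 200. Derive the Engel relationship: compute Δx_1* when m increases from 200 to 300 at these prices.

From the CES first-order condition, (4/5)·(x_2/x_1)^(2) = p_1/p_2.
Solve for the ratio: x_2/x_1 = [(5/4)·p_1/p_2]^(0.5).
With the ratio pinned down, the budget gives x_1* = m/(p_1 + p_2·(x_2/x_1)) and x_2* = (x_2/x_1)·x_1*.
Numerically x_2/x_1 = 0.495465, so x_1* = 200/(3.48 + 17.72·0.495465) = 16.3137.
At m' = 300: x_1* = 24.4705. Change: 24.4705 − 16.3137 = 8.1568.

Δx_1* = 8.1568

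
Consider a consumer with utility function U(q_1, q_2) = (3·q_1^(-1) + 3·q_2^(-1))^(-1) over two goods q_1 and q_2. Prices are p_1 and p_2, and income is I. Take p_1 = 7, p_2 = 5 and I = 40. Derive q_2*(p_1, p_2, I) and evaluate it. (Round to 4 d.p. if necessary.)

q_2* = 3.6643

MRS = MU_q_1/MU_q_2 = (q_2/q_1)^(2). Set equal to p_1/p_2.
Hence q_2/q_1 = (p_1/p_2)^(1/(2)), i.e. raised to the 0.5 power.
Substitute q_2 = (q_2/q_1)·q_1 into the budget: q_1* = I/(p_1 + p_2·(q_2/q_1)).
Numerically q_2/q_1 = 1.183216, so q_1* = 40/(7 + 5·1.183216) = 3.0969 and q_2* = 1.183216·3.0969 = 3.6643.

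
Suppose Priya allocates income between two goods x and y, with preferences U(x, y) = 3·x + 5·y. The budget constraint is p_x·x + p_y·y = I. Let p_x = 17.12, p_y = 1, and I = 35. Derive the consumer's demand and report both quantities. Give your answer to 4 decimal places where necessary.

x* = 0, y* = 35

Perfect substitutes: compare marginal utility per dollar. 3/p_x vs 5/p_y → 0.1752 vs 5.
y gives more utility per dollar, so spend all income on y: y* = I/p_y, x* = 0.
Numerically: x* = 0, y* = 35.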